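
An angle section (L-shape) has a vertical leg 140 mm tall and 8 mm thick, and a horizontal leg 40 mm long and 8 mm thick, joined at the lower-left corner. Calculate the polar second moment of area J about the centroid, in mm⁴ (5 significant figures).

J ≈ 2.8495 × 10⁶ mm⁴

Treat the section as a set of non-overlapping primitives; coordinates are from the bounding-box lower-left.
Vertical leg: 8 × 140, A = 1 120 mm², y = 70 mm, Ī = 1 829 333 mm⁴.
Horizontal leg (remainder): 32 × 8, A = 256 mm², y = 4 mm, Ī = 1365.333 mm⁴.
Centroid: ȳ = ΣA·y / ΣA = 57.72093 mm.
Transfer each piece to the centroidal x-axis using Ī + A·d² with d = y − 57.72093:
  vertical leg: d = 12.27907 mm → contributes +1 998 202 mm⁴
  horizontal leg (remainder): d = -53.72093 mm → contributes +740165.5 mm⁴
Total I = 2 738 368 mm⁴.
For the y-axis: x̄ = 7.72093 mm.
Repeating about the centroidal y-axis gives I_y = 111167.5 mm⁴.
Polar second moment: J = I_x + I_y = 2 849 535 mm⁴.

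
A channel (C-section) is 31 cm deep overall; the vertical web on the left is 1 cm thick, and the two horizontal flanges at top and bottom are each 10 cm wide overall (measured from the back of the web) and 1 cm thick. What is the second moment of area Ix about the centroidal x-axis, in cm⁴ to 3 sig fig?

Decompose the section into non-overlapping parts with the origin at the bottom-left of its bounding rectangle.
Web: 1 × 31, A = 31 cm², y = 15.5 cm, Ī = 2482.6 cm⁴.
Top flange (beyond web): 9 × 1, A = 9 cm², y = 30.5 cm, Ī = 0.75 cm⁴.
Bottom flange (beyond web): 9 × 1, A = 9 cm², y = 0.5 cm, Ī = 0.75 cm⁴.
By symmetry the centroid is at mid-height, ȳ = 15.5 cm.
Transfer each piece to the centroidal x-axis using Ī + A·d² with d = y − 15.5:
  web: d = 0 cm → contributes +2482.6 cm⁴
  top flange (beyond web): d = 15 cm → contributes +2025.8 cm⁴
  bottom flange (beyond web): d = -15 cm → contributes +2025.8 cm⁴
Total I = 6534.1 cm⁴.

Ix ≈ 6530 cm⁴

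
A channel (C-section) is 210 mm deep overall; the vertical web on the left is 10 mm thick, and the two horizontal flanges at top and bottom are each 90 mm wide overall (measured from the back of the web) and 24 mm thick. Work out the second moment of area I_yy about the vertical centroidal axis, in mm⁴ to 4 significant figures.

I_yy ≈ 4.815 × 10⁶ mm⁴

Break the section into simple shapes (no overlaps), measuring from the bottom-left corner of the bounding box.
Web: 10 × 210, A = 2 100 mm², x = 5 mm, Ī = 17 500 mm⁴.
Top flange (beyond web): 80 × 24, A = 1 920 mm², x = 50 mm, Ī = 1 024 000 mm⁴.
Bottom flange (beyond web): 80 × 24, A = 1 920 mm², x = 50 mm, Ī = 1 024 000 mm⁴.
Centroid: x̄ = ΣA·x / ΣA = 34.0909 mm.
Transfer each piece to the vertical centroidal axis using Ī + A·d² with d = x − 34.0909:
  web: d = -29.0909 mm → contributes +1 794 690 mm⁴
  top flange (beyond web): d = 15.9091 mm → contributes +1 509 950 mm⁴
  bottom flange (beyond web): d = 15.9091 mm → contributes +1 509 950 mm⁴
Total I = 4 814 591 mm⁴.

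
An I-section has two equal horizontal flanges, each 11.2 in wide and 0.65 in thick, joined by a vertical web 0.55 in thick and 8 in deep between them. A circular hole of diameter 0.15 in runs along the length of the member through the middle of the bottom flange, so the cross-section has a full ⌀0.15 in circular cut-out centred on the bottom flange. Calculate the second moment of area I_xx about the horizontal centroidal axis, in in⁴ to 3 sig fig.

Break the section into simple shapes (no overlaps), measuring from the bottom-left corner of the bounding box.
Bottom flange: 11.2 × 0.65, A = 7.28 in², y = 0.325 in, Ī = 0.25632 in⁴.
Web: 0.55 × 8, A = 4.4 in², y = 4.65 in, Ī = 23.467 in⁴.
Top flange: 11.2 × 0.65, A = 7.28 in², y = 8.975 in, Ī = 0.25632 in⁴.
Hole (subtracted): ⌀0.15, A = 0.017671 in², y = 0.325 in, Ī = 0.00002485 in⁴.
Centroid: ȳ = ΣA·y / ΣA = 4.654 in.
Transfer each piece to the horizontal centroidal axis using Ī + A·d² with d = y − 4.654:
  bottom flange: d = -4.329 in → contributes +136.69 in⁴
  web: d = -0.0040348 in → contributes +23.467 in⁴
  top flange: d = 4.321 in → contributes +136.18 in⁴
  hole: d = -4.329 in → contributes −0.3312 in⁴
Total I = 296 in⁴.

I_xx ≈ 296 in⁴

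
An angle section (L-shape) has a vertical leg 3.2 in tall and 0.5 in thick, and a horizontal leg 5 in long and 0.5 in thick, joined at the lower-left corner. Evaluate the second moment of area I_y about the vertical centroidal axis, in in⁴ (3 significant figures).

Split into non-overlapping primitives; take the origin at the lower-left of the bounding box.
Vertical leg: 0.5 × 3.2, A = 1.6 in², x = 0.25 in, Ī = 0.033333 in⁴.
Horizontal leg (remainder): 4.5 × 0.5, A = 2.25 in², x = 2.75 in, Ī = 3.7969 in⁴.
Centroid: x̄ = ΣA·x / ΣA = 1.711 in.
Transfer each piece to the vertical centroidal axis using Ī + A·d² with d = x − 1.711:
  vertical leg: d = -1.461 in → contributes +3.4487 in⁴
  horizontal leg (remainder): d = 1.039 in → contributes +6.2256 in⁴
Total I = 9.6744 in⁴.

I_y ≈ 9.67 in⁴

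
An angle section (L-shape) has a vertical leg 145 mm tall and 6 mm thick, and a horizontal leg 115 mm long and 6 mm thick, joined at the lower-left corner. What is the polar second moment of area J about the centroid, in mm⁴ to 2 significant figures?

Split into non-overlapping primitives; take the origin at the lower-left of the bounding box.
Vertical leg: 6 × 145, A = 870 mm², y = 72.5 mm, Ī = 1 524 313 mm⁴.
Horizontal leg (remainder): 109 × 6, A = 654 mm², y = 3 mm, Ī = 1 962 mm⁴.
Centroid: ȳ = ΣA·y / ΣA = 42.68 mm.
Transfer each piece to the centroidal x-axis using Ī + A·d² with d = y − 42.68:
  vertical leg: d = 29.82 mm → contributes +2 298 194 mm⁴
  horizontal leg (remainder): d = -39.68 mm → contributes +1 031 437 mm⁴
Total I = 3 329 631 mm⁴.
For the y-axis: x̄ = 27.68 mm.
Repeating about the centroidal y-axis gives I_y = 1 884 501 mm⁴.
Polar second moment: J = I_x + I_y = 5 214 132 mm⁴.

J ≈ 5.2 × 10⁶ mm⁴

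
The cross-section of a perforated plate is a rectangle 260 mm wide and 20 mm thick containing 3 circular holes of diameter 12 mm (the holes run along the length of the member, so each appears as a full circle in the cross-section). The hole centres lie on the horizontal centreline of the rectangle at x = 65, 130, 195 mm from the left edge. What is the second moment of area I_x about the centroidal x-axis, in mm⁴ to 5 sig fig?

I_x ≈ 1.7028 × 10⁵ mm⁴

Treat the section as a set of non-overlapping primitives; coordinates are from the bounding-box lower-left.
Plate: 260 × 20, A = 5 200 mm², y = 10 mm, Ī = 173333.3 mm⁴.
Hole 1 (subtracted): ⌀12, A = 113.0973 mm², y = 10 mm, Ī = 1017.876 mm⁴.
Hole 2 (subtracted): ⌀12, A = 113.0973 mm², y = 10 mm, Ī = 1017.876 mm⁴.
Hole 3 (subtracted): ⌀12, A = 113.0973 mm², y = 10 mm, Ī = 1017.876 mm⁴.
By symmetry the centroid is at mid-height, ȳ = 10 mm.
All pieces are centred on the centroidal x-axis, so I = ΣĪ (holes subtracted) = 170279.7 mm⁴.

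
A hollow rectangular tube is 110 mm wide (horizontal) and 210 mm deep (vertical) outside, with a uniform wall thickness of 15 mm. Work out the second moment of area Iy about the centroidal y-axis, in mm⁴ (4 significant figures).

Iy ≈ 1.561 × 10⁷ mm⁴

Break the section into simple shapes (no overlaps), measuring from the bottom-left corner of the bounding box.
Outer rectangle: 110 × 210, A = 23 100 mm², x = 55 mm, Ī = 23 292 500 mm⁴.
Inner void (subtracted): 80 × 180, A = 14 400 mm², x = 55 mm, Ī = 7 680 000 mm⁴.
By symmetry the centroid is at mid-width, x̄ = 55 mm.
All pieces are centred on the centroidal y-axis, so I = ΣĪ (holes subtracted) = 15 612 500 mm⁴.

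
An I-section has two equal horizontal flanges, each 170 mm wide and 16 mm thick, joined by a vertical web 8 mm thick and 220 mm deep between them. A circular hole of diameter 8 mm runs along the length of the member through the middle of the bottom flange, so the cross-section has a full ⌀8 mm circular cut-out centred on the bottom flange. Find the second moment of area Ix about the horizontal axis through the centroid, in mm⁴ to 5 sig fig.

Ix ≈ 8.2256 × 10⁷ mm⁴

Split into non-overlapping primitives; take the origin at the lower-left of the bounding box.
Bottom flange: 170 × 16, A = 2 720 mm², y = 8 mm, Ī = 58026.67 mm⁴.
Web: 8 × 220, A = 1 760 mm², y = 126 mm, Ī = 7 098 667 mm⁴.
Top flange: 170 × 16, A = 2 720 mm², y = 244 mm, Ī = 58026.67 mm⁴.
Hole (subtracted): ⌀8, A = 50.26548 mm², y = 8 mm, Ī = 201.0619 mm⁴.
Centroid: ȳ = ΣA·y / ΣA = 126.8296 mm.
Transfer each piece to the horizontal axis through the centroid using Ī + A·d² with d = y − 126.8296:
  bottom flange: d = -118.8296 mm → contributes +38 465 707 mm⁴
  web: d = -0.829587 mm → contributes +7 099 878 mm⁴
  top flange: d = 117.1704 mm → contributes +37 400 650 mm⁴
  hole: d = -118.8296 mm → contributes −709973.3 mm⁴
Total I = 82 256 262 mm⁴.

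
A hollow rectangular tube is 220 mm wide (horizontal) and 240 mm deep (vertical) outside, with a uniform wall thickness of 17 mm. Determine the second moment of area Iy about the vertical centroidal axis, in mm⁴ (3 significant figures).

Iy ≈ 1.02 × 10⁸ mm⁴

Decompose the section into non-overlapping parts with the origin at the bottom-left of its bounding rectangle.
Outer rectangle: 220 × 240, A = 52 800 mm², x = 110 mm, Ī = 212 960 000 mm⁴.
Inner void (subtracted): 186 × 206, A = 38 316 mm², x = 110 mm, Ī = 110 465 028 mm⁴.
By symmetry the centroid is at mid-width, x̄ = 110 mm.
All pieces are centred on the vertical centroidal axis, so I = ΣĪ (holes subtracted) = 102 494 972 mm⁴.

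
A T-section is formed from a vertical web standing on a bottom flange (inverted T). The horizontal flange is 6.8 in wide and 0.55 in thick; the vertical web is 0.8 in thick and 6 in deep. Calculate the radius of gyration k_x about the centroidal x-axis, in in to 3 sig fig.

k_x ≈ 2.08 in

Split into non-overlapping primitives; take the origin at the lower-left of the bounding box.
Flange: 6.8 × 0.55, A = 3.74 in², y = 0.275 in, Ī = 0.094279 in⁴.
Web: 0.8 × 6, A = 4.8 in², y = 3.55 in, Ī = 14.4 in⁴.
Centroid: ȳ = ΣA·y / ΣA = 2.1157 in.
Transfer each piece to the centroidal x-axis using Ī + A·d² with d = y − 2.1157:
  flange: d = -1.8407 in → contributes +12.767 in⁴
  web: d = 1.4343 in → contributes +24.274 in⁴
Total I = 37.041 in⁴.
Radius of gyration: k = √(I/A) = √(37.041 / 8.54) = 2.0826 in.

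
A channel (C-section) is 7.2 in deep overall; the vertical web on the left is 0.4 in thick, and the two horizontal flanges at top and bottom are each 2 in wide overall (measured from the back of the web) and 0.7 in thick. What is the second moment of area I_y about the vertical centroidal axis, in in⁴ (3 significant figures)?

Break the section into simple shapes (no overlaps), measuring from the bottom-left corner of the bounding box.
Web: 0.4 × 7.2, A = 2.88 in², x = 0.2 in, Ī = 0.0384 in⁴.
Top flange (beyond web): 1.6 × 0.7, A = 1.12 in², x = 1.2 in, Ī = 0.23893 in⁴.
Bottom flange (beyond web): 1.6 × 0.7, A = 1.12 in², x = 1.2 in, Ī = 0.23893 in⁴.
Centroid: x̄ = ΣA·x / ΣA = 0.6375 in.
Transfer each piece to the vertical centroidal axis using Ī + A·d² with d = x − 0.6375:
  web: d = -0.4375 in → contributes +0.58965 in⁴
  top flange (beyond web): d = 0.5625 in → contributes +0.59331 in⁴
  bottom flange (beyond web): d = 0.5625 in → contributes +0.59331 in⁴
Total I = 1.7763 in⁴.

I_y ≈ 1.78 in⁴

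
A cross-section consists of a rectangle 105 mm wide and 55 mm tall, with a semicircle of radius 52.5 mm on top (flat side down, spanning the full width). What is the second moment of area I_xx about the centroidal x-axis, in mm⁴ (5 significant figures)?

Decompose the section into non-overlapping parts with the origin at the bottom-left of its bounding rectangle.
Rectangular body: 105 × 55, A = 5 775 mm², y = 27.5 mm, Ī = 1 455 781 mm⁴.
Semicircular cap: semicircle r = 52.5, A = 4329.507 mm², y = 77.28169 mm, Ī = 833814.2 mm⁴.
Centroid: ȳ = ΣA·y / ΣA = 48.8301 mm.
Transfer each piece to the centroidal x-axis using Ī + A·d² with d = y − 48.8301:
  rectangular body: d = -21.3301 mm → contributes +4 083 253 mm⁴
  semicircular cap: d = 28.45159 mm → contributes +4 338 519 mm⁴
Total I = 8 421 772 mm⁴.

I_xx ≈ 8.4218 × 10⁶ mm⁴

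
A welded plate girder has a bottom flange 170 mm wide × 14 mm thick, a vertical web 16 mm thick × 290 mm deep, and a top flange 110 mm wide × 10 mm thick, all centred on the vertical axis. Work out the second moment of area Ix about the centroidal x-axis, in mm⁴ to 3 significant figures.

Treat the section as a set of non-overlapping primitives; coordinates are from the bounding-box lower-left.
Bottom plate: 170 × 14, A = 2 380 mm², y = 7 mm, Ī = 38 873 mm⁴.
Web plate: 16 × 290, A = 4 640 mm², y = 159 mm, Ī = 32 518 667 mm⁴.
Top plate: 110 × 10, A = 1 100 mm², y = 309 mm, Ī = 9166.7 mm⁴.
Centroid: ȳ = ΣA·y / ΣA = 134.77 mm.
Transfer each piece to the centroidal x-axis using Ī + A·d² with d = y − 134.77:
  bottom plate: d = -127.77 mm → contributes +38 891 856 mm⁴
  web plate: d = 24.232 mm → contributes +35 243 121 mm⁴
  top plate: d = 174.23 mm → contributes +33 401 454 mm⁴
Total I = 107 536 431 mm⁴.

Ix ≈ 1.08 × 10⁸ mm⁴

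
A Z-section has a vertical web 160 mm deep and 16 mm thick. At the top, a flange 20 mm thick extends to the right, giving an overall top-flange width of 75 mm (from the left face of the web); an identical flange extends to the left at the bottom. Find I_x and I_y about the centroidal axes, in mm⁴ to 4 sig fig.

Break the section into simple shapes (no overlaps), measuring from the bottom-left corner of the bounding box.
Web: 16 × 160, A = 2 560 mm², y = 80 mm, Ī = 5 461 333 mm⁴.
Top flange (beyond web): 59 × 20, A = 1 180 mm², y = 150 mm, Ī = 39333.3 mm⁴.
Bottom flange (beyond web): 59 × 20, A = 1 180 mm², y = 10 mm, Ī = 39333.3 mm⁴.
Centroid: ȳ = ΣA·y / ΣA = 80 mm.
Transfer each piece to the centroidal x-axis using Ī + A·d² with d = y − 80:
  web: d = 0 mm → contributes +5 461 333 mm⁴
  top flange (beyond web): d = 70 mm → contributes +5 821 333 mm⁴
  bottom flange (beyond web): d = -70 mm → contributes +5 821 333 mm⁴
Total I = 17 104 000 mm⁴.
For the y-axis: x̄ = 67 mm.
Repeating about the centroidal y-axis gives I_y = 4 057 960 mm⁴.

I_x ≈ 1.710 × 10⁷ mm⁴, I_y ≈ 4.058 × 10⁶ mm⁴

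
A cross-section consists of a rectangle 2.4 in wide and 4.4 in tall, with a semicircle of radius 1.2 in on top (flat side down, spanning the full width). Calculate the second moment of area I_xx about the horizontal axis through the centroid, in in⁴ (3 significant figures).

I_xx ≈ 30.9 in⁴

Break the section into simple shapes (no overlaps), measuring from the bottom-left corner of the bounding box.
Rectangular body: 2.4 × 4.4, A = 10.56 in², y = 2.2 in, Ī = 17.037 in⁴.
Semicircular cap: semicircle r = 1.2, A = 2.2619 in², y = 4.9093 in, Ī = 0.22759 in⁴.
Centroid: ȳ = ΣA·y / ΣA = 2.678 in.
Transfer each piece to the horizontal axis through the centroid using Ī + A·d² with d = y − 2.678:
  rectangular body: d = -0.47795 in → contributes +19.449 in⁴
  semicircular cap: d = 2.2313 in → contributes +11.49 in⁴
Total I = 30.939 in⁴.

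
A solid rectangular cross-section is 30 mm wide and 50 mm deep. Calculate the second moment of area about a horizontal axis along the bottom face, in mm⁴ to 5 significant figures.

I_base ≈ 1.2500 × 10⁶ mm⁴

The section: 30 × 50, A = 1 500 mm², y = 25 mm, Ī = 312 500 mm⁴.
Transfer it to a horizontal axis along the bottom face using Ī + A·d² with d = y − 0:
  the section: d = 25 mm → contributes +1 250 000 mm⁴
Total I = 1 250 000 mm⁴.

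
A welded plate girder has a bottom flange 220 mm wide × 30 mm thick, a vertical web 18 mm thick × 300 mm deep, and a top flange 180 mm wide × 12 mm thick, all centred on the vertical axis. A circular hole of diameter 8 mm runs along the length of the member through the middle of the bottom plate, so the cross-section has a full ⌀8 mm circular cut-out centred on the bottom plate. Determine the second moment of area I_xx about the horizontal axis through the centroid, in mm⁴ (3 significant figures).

I_xx ≈ 2.33 × 10⁸ mm⁴

Break the section into simple shapes (no overlaps), measuring from the bottom-left corner of the bounding box.
Bottom plate: 220 × 30, A = 6 600 mm², y = 15 mm, Ī = 495 000 mm⁴.
Web plate: 18 × 300, A = 5 400 mm², y = 180 mm, Ī = 40 500 000 mm⁴.
Top plate: 180 × 12, A = 2 160 mm², y = 336 mm, Ī = 25 920 mm⁴.
Hole (subtracted): ⌀8, A = 50.265 mm², y = 15 mm, Ī = 201.06 mm⁴.
Centroid: ȳ = ΣA·y / ΣA = 127.29 mm.
Transfer each piece to the horizontal axis through the centroid using Ī + A·d² with d = y − 127.29:
  bottom plate: d = -112.29 mm → contributes +83 712 371 mm⁴
  web plate: d = 52.712 mm → contributes +55 503 949 mm⁴
  top plate: d = 208.71 mm → contributes +94 116 638 mm⁴
  hole: d = -112.29 mm → contributes −633 983 mm⁴
Total I = 232 698 975 mm⁴.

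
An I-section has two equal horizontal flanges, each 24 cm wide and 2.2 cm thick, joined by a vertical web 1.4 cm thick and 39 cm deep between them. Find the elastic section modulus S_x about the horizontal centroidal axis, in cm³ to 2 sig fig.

S_x ≈ 2400 cm³

Break the section into simple shapes (no overlaps), measuring from the bottom-left corner of the bounding box.
Bottom flange: 24 × 2.2, A = 52.8 cm², y = 1.1 cm, Ī = 21.3 cm⁴.
Web: 1.4 × 39, A = 54.6 cm², y = 21.7 cm, Ī = 6 921 cm⁴.
Top flange: 24 × 2.2, A = 52.8 cm², y = 42.3 cm, Ī = 21.3 cm⁴.
By symmetry the centroid is at mid-height, ȳ = 21.7 cm.
Transfer each piece to the horizontal centroidal axis using Ī + A·d² with d = y − 21.7:
  bottom flange: d = -20.6 cm → contributes +22 428 cm⁴
  web: d = 0 cm → contributes +6 921 cm⁴
  top flange: d = 20.6 cm → contributes +22 428 cm⁴
Total I = 51 776 cm⁴.
Extreme fibre distance c = 21.7 cm; S = I/c = 2 386 cm³.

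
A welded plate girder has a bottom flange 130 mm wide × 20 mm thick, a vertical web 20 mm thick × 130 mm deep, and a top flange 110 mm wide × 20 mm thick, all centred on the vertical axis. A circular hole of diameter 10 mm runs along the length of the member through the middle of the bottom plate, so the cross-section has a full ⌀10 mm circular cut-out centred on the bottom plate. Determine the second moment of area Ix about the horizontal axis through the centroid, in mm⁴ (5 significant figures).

Ix ≈ 3.0300 × 10⁷ mm⁴

Treat the section as a set of non-overlapping primitives; coordinates are from the bounding-box lower-left.
Bottom plate: 130 × 20, A = 2 600 mm², y = 10 mm, Ī = 86666.67 mm⁴.
Web plate: 20 × 130, A = 2 600 mm², y = 85 mm, Ī = 3 661 667 mm⁴.
Top plate: 110 × 20, A = 2 200 mm², y = 160 mm, Ī = 73333.33 mm⁴.
Hole (subtracted): ⌀10, A = 78.53982 mm², y = 10 mm, Ī = 490.8739 mm⁴.
Centroid: ȳ = ΣA·y / ΣA = 81.70701 mm.
Transfer each piece to the horizontal axis through the centroid using Ī + A·d² with d = y − 81.70701:
  bottom plate: d = -71.70701 mm → contributes +13 455 593 mm⁴
  web plate: d = 3.292993 mm → contributes +3 689 861 mm⁴
  top plate: d = 78.29299 mm → contributes +13 558 877 mm⁴
  hole: d = -71.70701 mm → contributes −404334.4 mm⁴
Total I = 30 299 997 mm⁴.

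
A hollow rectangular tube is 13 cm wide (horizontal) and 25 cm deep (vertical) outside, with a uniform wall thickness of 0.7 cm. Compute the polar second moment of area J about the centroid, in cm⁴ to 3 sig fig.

Treat the section as a set of non-overlapping primitives; coordinates are from the bounding-box lower-left.
Outer rectangle: 13 × 25, A = 325 cm², y = 12.5 cm, Ī = 16 927 cm⁴.
Inner void (subtracted): 11.6 × 23.6, A = 273.76 cm², y = 12.5 cm, Ī = 12 706 cm⁴.
By symmetry the centroid is at mid-height, ȳ = 12.5 cm.
All pieces are centred on the centroidal x-axis, so I = ΣĪ (holes subtracted) = 4 221 cm⁴.
Repeating about the centroidal y-axis gives I_y = 1507.3 cm⁴.
Polar second moment: J = I_x + I_y = 5728.3 cm⁴.

J ≈ 5730 cm⁴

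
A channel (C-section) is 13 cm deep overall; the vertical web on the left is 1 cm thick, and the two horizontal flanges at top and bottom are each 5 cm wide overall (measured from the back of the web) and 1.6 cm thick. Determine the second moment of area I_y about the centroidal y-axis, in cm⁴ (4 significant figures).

Split into non-overlapping primitives; take the origin at the lower-left of the bounding box.
Web: 1 × 13, A = 13 cm², x = 0.5 cm, Ī = 1.08333 cm⁴.
Top flange (beyond web): 4 × 1.6, A = 6.4 cm², x = 3 cm, Ī = 8.53333 cm⁴.
Bottom flange (beyond web): 4 × 1.6, A = 6.4 cm², x = 3 cm, Ī = 8.53333 cm⁴.
Centroid: x̄ = ΣA·x / ΣA = 1.74031 cm.
Transfer each piece to the centroidal y-axis using Ī + A·d² with d = x − 1.74031:
  web: d = -1.24031 cm → contributes +21.0821 cm⁴
  top flange (beyond web): d = 1.25969 cm → contributes +18.689 cm⁴
  bottom flange (beyond web): d = 1.25969 cm → contributes +18.689 cm⁴
Total I = 58.4601 cm⁴.

I_y ≈ 58.46 cm⁴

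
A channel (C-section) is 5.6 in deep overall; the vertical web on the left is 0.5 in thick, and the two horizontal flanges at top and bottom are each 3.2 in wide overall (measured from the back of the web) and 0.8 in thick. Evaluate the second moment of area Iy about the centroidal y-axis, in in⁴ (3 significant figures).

Break the section into simple shapes (no overlaps), measuring from the bottom-left corner of the bounding box.
Web: 0.5 × 5.6, A = 2.8 in², x = 0.25 in, Ī = 0.058333 in⁴.
Top flange (beyond web): 2.7 × 0.8, A = 2.16 in², x = 1.85 in, Ī = 1.3122 in⁴.
Bottom flange (beyond web): 2.7 × 0.8, A = 2.16 in², x = 1.85 in, Ī = 1.3122 in⁴.
Centroid: x̄ = ΣA·x / ΣA = 1.2208 in.
Transfer each piece to the centroidal y-axis using Ī + A·d² with d = x − 1.2208:
  web: d = -0.97079 in → contributes +2.6971 in⁴
  top flange (beyond web): d = 0.62921 in → contributes +2.1674 in⁴
  bottom flange (beyond web): d = 0.62921 in → contributes +2.1674 in⁴
Total I = 7.0319 in⁴.

Iy ≈ 7.03 in⁴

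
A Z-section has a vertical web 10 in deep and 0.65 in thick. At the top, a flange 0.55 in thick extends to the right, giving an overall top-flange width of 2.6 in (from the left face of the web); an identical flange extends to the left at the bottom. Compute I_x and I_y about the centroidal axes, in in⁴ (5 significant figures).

Break the section into simple shapes (no overlaps), measuring from the bottom-left corner of the bounding box.
Web: 0.65 × 10, A = 6.5 in², y = 5 in, Ī = 54.16667 in⁴.
Top flange (beyond web): 1.95 × 0.55, A = 1.0725 in², y = 9.725 in, Ī = 0.02703594 in⁴.
Bottom flange (beyond web): 1.95 × 0.55, A = 1.0725 in², y = 0.275 in, Ī = 0.02703594 in⁴.
Centroid: ȳ = ΣA·y / ΣA = 5 in.
Transfer each piece to the centroidal x-axis using Ī + A·d² with d = y − 5:
  web: d = 0 in → contributes +54.16667 in⁴
  top flange (beyond web): d = 4.725 in → contributes +23.97127 in⁴
  bottom flange (beyond web): d = -4.725 in → contributes +23.97127 in⁴
Total I = 102.1092 in⁴.
For the y-axis: x̄ = 2.275 in.
Repeating about the centroidal y-axis gives I_y = 4.533601 in⁴.

I_x ≈ 102.11 in⁴, I_y ≈ 4.5336 in⁴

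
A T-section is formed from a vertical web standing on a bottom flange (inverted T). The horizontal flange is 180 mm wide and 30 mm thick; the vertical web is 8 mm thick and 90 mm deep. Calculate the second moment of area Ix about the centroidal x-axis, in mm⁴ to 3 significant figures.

Ix ≈ 3.18 × 10⁶ mm⁴

Treat the section as a set of non-overlapping primitives; coordinates are from the bounding-box lower-left.
Flange: 180 × 30, A = 5 400 mm², y = 15 mm, Ī = 405 000 mm⁴.
Web: 8 × 90, A = 720 mm², y = 75 mm, Ī = 486 000 mm⁴.
Centroid: ȳ = ΣA·y / ΣA = 22.059 mm.
Transfer each piece to the centroidal x-axis using Ī + A·d² with d = y − 22.059:
  flange: d = -7.0588 mm → contributes +674 066 mm⁴
  web: d = 52.941 mm → contributes +2 503 993 mm⁴
Total I = 3 178 059 mm⁴.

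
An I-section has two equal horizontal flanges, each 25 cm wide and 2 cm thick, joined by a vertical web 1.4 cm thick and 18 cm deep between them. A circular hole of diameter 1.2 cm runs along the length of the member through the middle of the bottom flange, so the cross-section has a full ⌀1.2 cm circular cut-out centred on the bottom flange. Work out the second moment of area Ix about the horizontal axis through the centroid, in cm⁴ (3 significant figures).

Ix ≈ 1.06 × 10⁴ cm⁴

Split into non-overlapping primitives; take the origin at the lower-left of the bounding box.
Bottom flange: 25 × 2, A = 50 cm², y = 1 cm, Ī = 16.667 cm⁴.
Web: 1.4 × 18, A = 25.2 cm², y = 11 cm, Ī = 680.4 cm⁴.
Top flange: 25 × 2, A = 50 cm², y = 21 cm, Ī = 16.667 cm⁴.
Hole (subtracted): ⌀1.2, A = 1.131 cm², y = 1 cm, Ī = 0.10179 cm⁴.
Centroid: ȳ = ΣA·y / ΣA = 11.091 cm.
Transfer each piece to the horizontal axis through the centroid using Ī + A·d² with d = y − 11.091:
  bottom flange: d = -10.091 cm → contributes +5108.2 cm⁴
  web: d = -0.091157 cm → contributes +680.61 cm⁴
  top flange: d = 9.9088 cm → contributes +4925.9 cm⁴
  hole: d = -10.091 cm → contributes −115.27 cm⁴
Total I = 10 600 cm⁴.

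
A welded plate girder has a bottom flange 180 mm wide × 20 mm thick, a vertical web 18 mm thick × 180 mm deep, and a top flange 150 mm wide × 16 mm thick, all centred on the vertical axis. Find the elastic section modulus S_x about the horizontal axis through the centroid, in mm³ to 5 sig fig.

S_x ≈ 5.5464 × 10⁵ mm³

Split into non-overlapping primitives; take the origin at the lower-left of the bounding box.
Bottom plate: 180 × 20, A = 3 600 mm², y = 10 mm, Ī = 120 000 mm⁴.
Web plate: 18 × 180, A = 3 240 mm², y = 110 mm, Ī = 8 748 000 mm⁴.
Top plate: 150 × 16, A = 2 400 mm², y = 208 mm, Ī = 51 200 mm⁴.
Centroid: ȳ = ΣA·y / ΣA = 96.49351 mm.
Transfer each piece to the horizontal axis through the centroid using Ī + A·d² with d = y − 96.49351:
  bottom plate: d = -86.49351 mm → contributes +27 052 056 mm⁴
  web plate: d = 13.50649 mm → contributes +9 339 058 mm⁴
  top plate: d = 111.5065 mm → contributes +29 892 075 mm⁴
Total I = 66 283 190 mm⁴.
Extreme fibre distance c = 119.5065 mm; S = I/c = 554640.9 mm³.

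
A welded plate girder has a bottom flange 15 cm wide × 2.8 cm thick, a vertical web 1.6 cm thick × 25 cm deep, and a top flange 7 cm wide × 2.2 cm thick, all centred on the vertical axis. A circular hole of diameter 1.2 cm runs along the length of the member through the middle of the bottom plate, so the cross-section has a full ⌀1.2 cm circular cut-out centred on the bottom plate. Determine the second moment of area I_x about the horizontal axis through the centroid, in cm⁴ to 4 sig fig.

I_x ≈ 1.153 × 10⁴ cm⁴

Decompose the section into non-overlapping parts with the origin at the bottom-left of its bounding rectangle.
Bottom plate: 15 × 2.8, A = 42 cm², y = 1.4 cm, Ī = 27.44 cm⁴.
Web plate: 1.6 × 25, A = 40 cm², y = 15.3 cm, Ī = 2083.33 cm⁴.
Top plate: 7 × 2.2, A = 15.4 cm², y = 28.9 cm, Ī = 6.21133 cm⁴.
Hole (subtracted): ⌀1.2, A = 1.13097 cm², y = 1.4 cm, Ī = 0.101788 cm⁴.
Centroid: ȳ = ΣA·y / ΣA = 11.5746 cm.
Transfer each piece to the horizontal axis through the centroid using Ī + A·d² with d = y − 11.5746:
  bottom plate: d = -10.1746 cm → contributes +4375.39 cm⁴
  web plate: d = 3.72539 cm → contributes +2638.47 cm⁴
  top plate: d = 17.3254 cm → contributes +4628.81 cm⁴
  hole: d = -10.1746 cm → contributes −117.183 cm⁴
Total I = 11525.5 cm⁴.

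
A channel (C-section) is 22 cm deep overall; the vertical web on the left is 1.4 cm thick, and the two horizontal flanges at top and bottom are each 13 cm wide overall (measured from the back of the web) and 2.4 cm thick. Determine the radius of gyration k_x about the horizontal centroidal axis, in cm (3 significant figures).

Decompose the section into non-overlapping parts with the origin at the bottom-left of its bounding rectangle.
Web: 1.4 × 22, A = 30.8 cm², y = 11 cm, Ī = 1242.3 cm⁴.
Top flange (beyond web): 11.6 × 2.4, A = 27.84 cm², y = 20.8 cm, Ī = 13.363 cm⁴.
Bottom flange (beyond web): 11.6 × 2.4, A = 27.84 cm², y = 1.2 cm, Ī = 13.363 cm⁴.
By symmetry the centroid is at mid-height, ȳ = 11 cm.
Transfer each piece to the horizontal centroidal axis using Ī + A·d² with d = y − 11:
  web: d = 0 cm → contributes +1242.3 cm⁴
  top flange (beyond web): d = 9.8 cm → contributes +2687.1 cm⁴
  bottom flange (beyond web): d = -9.8 cm → contributes +2687.1 cm⁴
Total I = 6616.5 cm⁴.
Radius of gyration: k = √(I/A) = √(6616.5 / 86.48) = 8.7469 cm.

k_x ≈ 8.75 cm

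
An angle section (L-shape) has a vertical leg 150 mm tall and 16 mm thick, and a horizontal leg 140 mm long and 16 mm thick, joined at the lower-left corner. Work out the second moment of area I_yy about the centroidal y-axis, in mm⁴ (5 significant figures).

I_yy ≈ 7.9154 × 10⁶ mm⁴

Treat the section as a set of non-overlapping primitives; coordinates are from the bounding-box lower-left.
Vertical leg: 16 × 150, A = 2 400 mm², x = 8 mm, Ī = 51 200 mm⁴.
Horizontal leg (remainder): 124 × 16, A = 1 984 mm², x = 78 mm, Ī = 2 542 165 mm⁴.
Centroid: x̄ = ΣA·x / ΣA = 39.67883 mm.
Transfer each piece to the centroidal y-axis using Ī + A·d² with d = x − 39.67883:
  vertical leg: d = -31.67883 mm → contributes +2 459 716 mm⁴
  horizontal leg (remainder): d = 38.32117 mm → contributes +5 455 693 mm⁴
Total I = 7 915 409 mm⁴.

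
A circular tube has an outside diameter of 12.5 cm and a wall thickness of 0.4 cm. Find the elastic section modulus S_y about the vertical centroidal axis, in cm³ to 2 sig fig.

Split into non-overlapping primitives; take the origin at the lower-left of the bounding box.
Outer circle: ⌀12.5, A = 122.7 cm², x = 6.25 cm, Ī = 1 198 cm⁴.
Bore (subtracted): ⌀11.7, A = 107.5 cm², x = 6.25 cm, Ī = 919.8 cm⁴.
By symmetry the centroid is at mid-width, x̄ = 6.25 cm.
All pieces are centred on the vertical centroidal axis, so I = ΣĪ (holes subtracted) = 278.6 cm⁴.
Extreme fibre distance c = 6.25 cm; S = I/c = 44.57 cm³.

S_y ≈ 45 cm³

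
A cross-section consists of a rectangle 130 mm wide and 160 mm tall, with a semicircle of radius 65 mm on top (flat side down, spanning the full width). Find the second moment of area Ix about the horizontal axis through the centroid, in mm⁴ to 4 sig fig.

Break the section into simple shapes (no overlaps), measuring from the bottom-left corner of the bounding box.
Rectangular body: 130 × 160, A = 20 800 mm², y = 80 mm, Ī = 44 373 333 mm⁴.
Semicircular cap: semicircle r = 65, A = 6636.61 mm², y = 187.587 mm, Ī = 1 959 230 mm⁴.
Centroid: ȳ = ΣA·y / ΣA = 106.024 mm.
Transfer each piece to the horizontal axis through the centroid using Ī + A·d² with d = y − 106.024:
  rectangular body: d = -26.0241 mm → contributes +58 460 184 mm⁴
  semicircular cap: d = 81.5628 mm → contributes +46 109 225 mm⁴
Total I = 104 569 409 mm⁴.

Ix ≈ 1.046 × 10⁸ mm⁴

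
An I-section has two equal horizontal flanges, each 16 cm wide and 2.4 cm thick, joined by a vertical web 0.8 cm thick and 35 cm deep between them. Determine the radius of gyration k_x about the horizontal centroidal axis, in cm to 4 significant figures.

k_x ≈ 16.85 cm

Decompose the section into non-overlapping parts with the origin at the bottom-left of its bounding rectangle.
Bottom flange: 16 × 2.4, A = 38.4 cm², y = 1.2 cm, Ī = 18.432 cm⁴.
Web: 0.8 × 35, A = 28 cm², y = 19.9 cm, Ī = 2858.33 cm⁴.
Top flange: 16 × 2.4, A = 38.4 cm², y = 38.6 cm, Ī = 18.432 cm⁴.
By symmetry the centroid is at mid-height, ȳ = 19.9 cm.
Transfer each piece to the horizontal centroidal axis using Ī + A·d² with d = y − 19.9:
  bottom flange: d = -18.7 cm → contributes +13446.5 cm⁴
  web: d = 0 cm → contributes +2858.33 cm⁴
  top flange: d = 18.7 cm → contributes +13446.5 cm⁴
Total I = 29751.4 cm⁴.
Radius of gyration: k = √(I/A) = √(29751.4 / 104.8) = 16.849 cm.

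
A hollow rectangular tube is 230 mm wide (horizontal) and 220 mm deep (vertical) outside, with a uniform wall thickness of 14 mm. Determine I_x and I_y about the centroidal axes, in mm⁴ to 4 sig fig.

Split into non-overlapping primitives; take the origin at the lower-left of the bounding box.
Outer rectangle: 230 × 220, A = 50 600 mm², y = 110 mm, Ī = 204 086 667 mm⁴.
Inner void (subtracted): 202 × 192, A = 38 784 mm², y = 110 mm, Ī = 119 144 448 mm⁴.
By symmetry the centroid is at mid-height, ȳ = 110 mm.
All pieces are centred on the centroidal x-axis, so I = ΣĪ (holes subtracted) = 84 942 219 mm⁴.
Repeating about the centroidal y-axis gives I_y = 91 183 139 mm⁴.

I_x ≈ 8.494 × 10⁷ mm⁴, I_y ≈ 9.118 × 10⁷ mm⁴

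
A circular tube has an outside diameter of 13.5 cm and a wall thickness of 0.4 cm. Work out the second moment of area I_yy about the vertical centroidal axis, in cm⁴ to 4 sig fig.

Treat the section as a set of non-overlapping primitives; coordinates are from the bounding-box lower-left.
Outer circle: ⌀13.5, A = 143.139 cm², x = 6.75 cm, Ī = 1630.44 cm⁴.
Bore (subtracted): ⌀12.7, A = 126.677 cm², x = 6.75 cm, Ī = 1276.98 cm⁴.
By symmetry the centroid is at mid-width, x̄ = 6.75 cm.
All pieces are centred on the vertical centroidal axis, so I = ΣĪ (holes subtracted) = 353.459 cm⁴.

I_yy ≈ 353.5 cm⁴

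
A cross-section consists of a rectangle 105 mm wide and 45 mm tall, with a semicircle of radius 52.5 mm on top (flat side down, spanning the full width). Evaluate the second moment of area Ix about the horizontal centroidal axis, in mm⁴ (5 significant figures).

Ix ≈ 6.1620 × 10⁶ mm⁴

Treat the section as a set of non-overlapping primitives; coordinates are from the bounding-box lower-left.
Rectangular body: 105 × 45, A = 4 725 mm², y = 22.5 mm, Ī = 797343.8 mm⁴.
Semicircular cap: semicircle r = 52.5, A = 4329.507 mm², y = 67.28169 mm, Ī = 833814.2 mm⁴.
Centroid: ȳ = ΣA·y / ΣA = 43.91283 mm.
Transfer each piece to the horizontal centroidal axis using Ī + A·d² with d = y − 43.91283:
  rectangular body: d = -21.41283 mm → contributes +2 963 801 mm⁴
  semicircular cap: d = 23.36886 mm → contributes +3 198 173 mm⁴
Total I = 6 161 974 mm⁴.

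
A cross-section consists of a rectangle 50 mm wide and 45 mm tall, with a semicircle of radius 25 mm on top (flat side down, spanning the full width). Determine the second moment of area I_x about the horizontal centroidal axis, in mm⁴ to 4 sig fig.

Split into non-overlapping primitives; take the origin at the lower-left of the bounding box.
Rectangular body: 50 × 45, A = 2 250 mm², y = 22.5 mm, Ī = 379 688 mm⁴.
Semicircular cap: semicircle r = 25, A = 981.748 mm², y = 55.6103 mm, Ī = 42873.8 mm⁴.
Centroid: ȳ = ΣA·y / ΣA = 32.5583 mm.
Transfer each piece to the horizontal centroidal axis using Ī + A·d² with d = y − 32.5583:
  rectangular body: d = -10.0583 mm → contributes +607 320 mm⁴
  semicircular cap: d = 23.052 mm → contributes +564 569 mm⁴
Total I = 1 171 889 mm⁴.

I_x ≈ 1.172 × 10⁶ mm⁴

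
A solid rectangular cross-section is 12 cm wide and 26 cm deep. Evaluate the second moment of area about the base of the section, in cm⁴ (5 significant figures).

The section: 12 × 26, A = 312 cm², y = 13 cm, Ī = 17 576 cm⁴.
Transfer it to the base of the section using Ī + A·d² with d = y − 0:
  the section: d = 13 cm → contributes +70 304 cm⁴
Total I = 70 304 cm⁴.

I_base ≈ 7.0304 × 10⁴ cm⁴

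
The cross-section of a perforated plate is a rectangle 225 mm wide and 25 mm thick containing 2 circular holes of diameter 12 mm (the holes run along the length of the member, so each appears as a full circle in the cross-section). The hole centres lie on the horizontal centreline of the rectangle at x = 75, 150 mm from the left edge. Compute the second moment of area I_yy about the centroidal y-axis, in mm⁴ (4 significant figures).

Break the section into simple shapes (no overlaps), measuring from the bottom-left corner of the bounding box.
Plate: 225 × 25, A = 5 625 mm², x = 112.5 mm, Ī = 23 730 469 mm⁴.
Hole 1 (subtracted): ⌀12, A = 113.097 mm², x = 75 mm, Ī = 1017.88 mm⁴.
Hole 2 (subtracted): ⌀12, A = 113.097 mm², x = 150 mm, Ī = 1017.88 mm⁴.
By symmetry the centroid is at mid-width, x̄ = 112.5 mm.
Transfer each piece to the centroidal y-axis using Ī + A·d² with d = x − 112.5:
  plate: d = 0 mm → contributes +23 730 469 mm⁴
  hole 1: d = -37.5 mm → contributes −160 061 mm⁴
  hole 2: d = 37.5 mm → contributes −160 061 mm⁴
Total I = 23 410 347 mm⁴.

I_yy ≈ 2.341 × 10⁷ mm⁴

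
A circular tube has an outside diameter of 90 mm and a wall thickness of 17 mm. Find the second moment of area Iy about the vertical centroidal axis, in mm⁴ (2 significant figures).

Treat the section as a set of non-overlapping primitives; coordinates are from the bounding-box lower-left.
Outer circle: ⌀90, A = 6 362 mm², x = 45 mm, Ī = 3 220 623 mm⁴.
Bore (subtracted): ⌀56, A = 2 463 mm², x = 45 mm, Ī = 482 750 mm⁴.
By symmetry the centroid is at mid-width, x̄ = 45 mm.
All pieces are centred on the vertical centroidal axis, so I = ΣĪ (holes subtracted) = 2 737 874 mm⁴.

Iy ≈ 2.7 × 10⁶ mm⁴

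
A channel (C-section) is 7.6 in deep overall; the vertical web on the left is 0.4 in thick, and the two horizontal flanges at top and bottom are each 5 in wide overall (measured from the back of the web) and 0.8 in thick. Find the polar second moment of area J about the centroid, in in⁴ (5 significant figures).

J ≈ 126.57 in⁴

Decompose the section into non-overlapping parts with the origin at the bottom-left of its bounding rectangle.
Web: 0.4 × 7.6, A = 3.04 in², y = 3.8 in, Ī = 14.63253 in⁴.
Top flange (beyond web): 4.6 × 0.8, A = 3.68 in², y = 7.2 in, Ī = 0.1962667 in⁴.
Bottom flange (beyond web): 4.6 × 0.8, A = 3.68 in², y = 0.4 in, Ī = 0.1962667 in⁴.
By symmetry the centroid is at mid-height, ȳ = 3.8 in.
Transfer each piece to the centroidal x-axis using Ī + A·d² with d = y − 3.8:
  web: d = 0 in → contributes +14.63253 in⁴
  top flange (beyond web): d = 3.4 in → contributes +42.73707 in⁴
  bottom flange (beyond web): d = -3.4 in → contributes +42.73707 in⁴
Total I = 100.1067 in⁴.
For the y-axis: x̄ = 1.969231 in.
Repeating about the centroidal y-axis gives I_y = 26.46482 in⁴.
Polar second moment: J = I_x + I_y = 126.5715 in⁴.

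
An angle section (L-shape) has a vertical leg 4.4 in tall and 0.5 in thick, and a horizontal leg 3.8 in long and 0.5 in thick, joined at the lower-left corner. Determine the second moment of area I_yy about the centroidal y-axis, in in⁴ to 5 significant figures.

Split into non-overlapping primitives; take the origin at the lower-left of the bounding box.
Vertical leg: 0.5 × 4.4, A = 2.2 in², x = 0.25 in, Ī = 0.04583333 in⁴.
Horizontal leg (remainder): 3.3 × 0.5, A = 1.65 in², x = 2.15 in, Ī = 1.497375 in⁴.
Centroid: x̄ = ΣA·x / ΣA = 1.064286 in.
Transfer each piece to the centroidal y-axis using Ī + A·d² with d = x − 1.064286:
  vertical leg: d = -0.8142857 in → contributes +1.504568 in⁴
  horizontal leg (remainder): d = 1.085714 in → contributes +3.442355 in⁴
Total I = 4.946923 in⁴.

I_yy ≈ 4.9469 in⁴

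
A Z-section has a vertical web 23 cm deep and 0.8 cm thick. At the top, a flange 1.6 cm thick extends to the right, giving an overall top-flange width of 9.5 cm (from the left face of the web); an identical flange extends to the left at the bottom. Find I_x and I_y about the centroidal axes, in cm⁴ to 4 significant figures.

Split into non-overlapping primitives; take the origin at the lower-left of the bounding box.
Web: 0.8 × 23, A = 18.4 cm², y = 11.5 cm, Ī = 811.133 cm⁴.
Top flange (beyond web): 8.7 × 1.6, A = 13.92 cm², y = 22.2 cm, Ī = 2.9696 cm⁴.
Bottom flange (beyond web): 8.7 × 1.6, A = 13.92 cm², y = 0.8 cm, Ī = 2.9696 cm⁴.
Centroid: ȳ = ΣA·y / ΣA = 11.5 cm.
Transfer each piece to the centroidal x-axis using Ī + A·d² with d = y − 11.5:
  web: d = 0 cm → contributes +811.133 cm⁴
  top flange (beyond web): d = 10.7 cm → contributes +1596.67 cm⁴
  bottom flange (beyond web): d = -10.7 cm → contributes +1596.67 cm⁴
Total I = 4004.47 cm⁴.
For the y-axis: x̄ = 9.1 cm.
Repeating about the centroidal y-axis gives I_y = 804.722 cm⁴.

I_x ≈ 4004 cm⁴, I_y ≈ 804.7 cm⁴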